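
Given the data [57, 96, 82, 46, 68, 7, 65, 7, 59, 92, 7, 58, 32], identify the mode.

7

Step 1: Count the frequency of each value:
  7: appears 3 time(s)
  32: appears 1 time(s)
  46: appears 1 time(s)
  57: appears 1 time(s)
  58: appears 1 time(s)
  59: appears 1 time(s)
  65: appears 1 time(s)
  68: appears 1 time(s)
  82: appears 1 time(s)
  92: appears 1 time(s)
  96: appears 1 time(s)
Step 2: The value 7 appears most frequently (3 times).
Step 3: Mode = 7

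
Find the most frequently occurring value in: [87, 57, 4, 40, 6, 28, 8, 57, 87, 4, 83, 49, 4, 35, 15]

4

Step 1: Count the frequency of each value:
  4: appears 3 time(s)
  6: appears 1 time(s)
  8: appears 1 time(s)
  15: appears 1 time(s)
  28: appears 1 time(s)
  35: appears 1 time(s)
  40: appears 1 time(s)
  49: appears 1 time(s)
  57: appears 2 time(s)
  83: appears 1 time(s)
  87: appears 2 time(s)
Step 2: The value 4 appears most frequently (3 times).
Step 3: Mode = 4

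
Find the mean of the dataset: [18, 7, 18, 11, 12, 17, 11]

13.4286

Step 1: Sum all values: 18 + 7 + 18 + 11 + 12 + 17 + 11 = 94
Step 2: Count the number of values: n = 7
Step 3: Mean = sum / n = 94 / 7 = 13.4286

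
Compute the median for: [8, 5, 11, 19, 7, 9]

8.5

Step 1: Sort the data in ascending order: [5, 7, 8, 9, 11, 19]
Step 2: The number of values is n = 6.
Step 3: Since n is even, the median is the average of positions 3 and 4:
  Median = (8 + 9) / 2 = 8.5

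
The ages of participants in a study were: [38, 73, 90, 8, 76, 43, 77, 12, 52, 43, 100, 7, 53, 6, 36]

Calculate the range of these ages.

94

Step 1: Identify the maximum value: max = 100
Step 2: Identify the minimum value: min = 6
Step 3: Range = max - min = 100 - 6 = 94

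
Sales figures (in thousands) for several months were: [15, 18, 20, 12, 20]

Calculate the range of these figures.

8

Step 1: Identify the maximum value: max = 20
Step 2: Identify the minimum value: min = 12
Step 3: Range = max - min = 20 - 12 = 8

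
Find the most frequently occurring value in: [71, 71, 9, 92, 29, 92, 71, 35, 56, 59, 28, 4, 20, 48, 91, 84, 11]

71

Step 1: Count the frequency of each value:
  4: appears 1 time(s)
  9: appears 1 time(s)
  11: appears 1 time(s)
  20: appears 1 time(s)
  28: appears 1 time(s)
  29: appears 1 time(s)
  35: appears 1 time(s)
  48: appears 1 time(s)
  56: appears 1 time(s)
  59: appears 1 time(s)
  71: appears 3 time(s)
  84: appears 1 time(s)
  91: appears 1 time(s)
  92: appears 2 time(s)
Step 2: The value 71 appears most frequently (3 times).
Step 3: Mode = 71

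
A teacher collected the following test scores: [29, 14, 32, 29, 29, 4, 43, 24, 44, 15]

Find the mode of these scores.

29

Step 1: Count the frequency of each value:
  4: appears 1 time(s)
  14: appears 1 time(s)
  15: appears 1 time(s)
  24: appears 1 time(s)
  29: appears 3 time(s)
  32: appears 1 time(s)
  43: appears 1 time(s)
  44: appears 1 time(s)
Step 2: The value 29 appears most frequently (3 times).
Step 3: Mode = 29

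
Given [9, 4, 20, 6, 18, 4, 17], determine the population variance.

41.8367

Step 1: Compute the mean: (9 + 4 + 20 + 6 + 18 + 4 + 17) / 7 = 11.1429
Step 2: Compute squared deviations from the mean:
  (9 - 11.1429)^2 = 4.5918
  (4 - 11.1429)^2 = 51.0204
  (20 - 11.1429)^2 = 78.449
  (6 - 11.1429)^2 = 26.449
  (18 - 11.1429)^2 = 47.0204
  (4 - 11.1429)^2 = 51.0204
  (17 - 11.1429)^2 = 34.3061
Step 3: Sum of squared deviations = 292.8571
Step 4: Population variance = 292.8571 / 7 = 41.8367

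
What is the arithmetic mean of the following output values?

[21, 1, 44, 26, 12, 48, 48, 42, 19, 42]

30.3

Step 1: Sum all values: 21 + 1 + 44 + 26 + 12 + 48 + 48 + 42 + 19 + 42 = 303
Step 2: Count the number of values: n = 10
Step 3: Mean = sum / n = 303 / 10 = 30.3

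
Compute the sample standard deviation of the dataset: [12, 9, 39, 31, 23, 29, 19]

10.7149

Step 1: Compute the mean: 23.1429
Step 2: Sum of squared deviations from the mean: 688.8571
Step 3: Sample variance = 688.8571 / 6 = 114.8095
Step 4: Standard deviation = sqrt(114.8095) = 10.7149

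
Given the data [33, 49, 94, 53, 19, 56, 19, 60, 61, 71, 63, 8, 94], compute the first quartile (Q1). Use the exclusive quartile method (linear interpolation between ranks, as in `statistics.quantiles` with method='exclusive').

26

Step 1: Sort the data: [8, 19, 19, 33, 49, 53, 56, 60, 61, 63, 71, 94, 94]
Step 2: n = 13
Step 3: Using the exclusive quartile method:
  Q1 = 26
  Q2 (median) = 56
  Q3 = 67
  IQR = Q3 - Q1 = 67 - 26 = 41
Step 4: Q1 = 26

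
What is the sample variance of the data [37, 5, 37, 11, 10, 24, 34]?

191.619

Step 1: Compute the mean: (37 + 5 + 37 + 11 + 10 + 24 + 34) / 7 = 22.5714
Step 2: Compute squared deviations from the mean:
  (37 - 22.5714)^2 = 208.1837
  (5 - 22.5714)^2 = 308.7551
  (37 - 22.5714)^2 = 208.1837
  (11 - 22.5714)^2 = 133.898
  (10 - 22.5714)^2 = 158.0408
  (24 - 22.5714)^2 = 2.0408
  (34 - 22.5714)^2 = 130.6122
Step 3: Sum of squared deviations = 1149.7143
Step 4: Sample variance = 1149.7143 / 6 = 191.619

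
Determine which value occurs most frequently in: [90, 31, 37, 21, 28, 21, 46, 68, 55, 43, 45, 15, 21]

21

Step 1: Count the frequency of each value:
  15: appears 1 time(s)
  21: appears 3 time(s)
  28: appears 1 time(s)
  31: appears 1 time(s)
  37: appears 1 time(s)
  43: appears 1 time(s)
  45: appears 1 time(s)
  46: appears 1 time(s)
  55: appears 1 time(s)
  68: appears 1 time(s)
  90: appears 1 time(s)
Step 2: The value 21 appears most frequently (3 times).
Step 3: Mode = 21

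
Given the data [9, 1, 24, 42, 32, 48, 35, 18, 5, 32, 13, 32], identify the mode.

32

Step 1: Count the frequency of each value:
  1: appears 1 time(s)
  5: appears 1 time(s)
  9: appears 1 time(s)
  13: appears 1 time(s)
  18: appears 1 time(s)
  24: appears 1 time(s)
  32: appears 3 time(s)
  35: appears 1 time(s)
  42: appears 1 time(s)
  48: appears 1 time(s)
Step 2: The value 32 appears most frequently (3 times).
Step 3: Mode = 32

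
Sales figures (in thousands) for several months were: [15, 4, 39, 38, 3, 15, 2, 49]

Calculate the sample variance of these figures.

348.8393

Step 1: Compute the mean: (15 + 4 + 39 + 38 + 3 + 15 + 2 + 49) / 8 = 20.625
Step 2: Compute squared deviations from the mean:
  (15 - 20.625)^2 = 31.6406
  (4 - 20.625)^2 = 276.3906
  (39 - 20.625)^2 = 337.6406
  (38 - 20.625)^2 = 301.8906
  (3 - 20.625)^2 = 310.6406
  (15 - 20.625)^2 = 31.6406
  (2 - 20.625)^2 = 346.8906
  (49 - 20.625)^2 = 805.1406
Step 3: Sum of squared deviations = 2441.875
Step 4: Sample variance = 2441.875 / 7 = 348.8393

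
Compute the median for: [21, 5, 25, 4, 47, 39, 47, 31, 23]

25

Step 1: Sort the data in ascending order: [4, 5, 21, 23, 25, 31, 39, 47, 47]
Step 2: The number of values is n = 9.
Step 3: Since n is odd, the median is the middle value at position 5: 25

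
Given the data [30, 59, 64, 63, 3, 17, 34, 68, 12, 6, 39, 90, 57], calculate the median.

39

Step 1: Sort the data in ascending order: [3, 6, 12, 17, 30, 34, 39, 57, 59, 63, 64, 68, 90]
Step 2: The number of values is n = 13.
Step 3: Since n is odd, the median is the middle value at position 7: 39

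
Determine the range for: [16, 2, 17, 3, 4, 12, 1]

16

Step 1: Identify the maximum value: max = 17
Step 2: Identify the minimum value: min = 1
Step 3: Range = max - min = 17 - 1 = 16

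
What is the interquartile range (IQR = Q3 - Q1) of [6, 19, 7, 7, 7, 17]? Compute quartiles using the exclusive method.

10.75

Step 1: Sort the data: [6, 7, 7, 7, 17, 19]
Step 2: n = 6
Step 3: Using the exclusive quartile method:
  Q1 = 6.75
  Q2 (median) = 7
  Q3 = 17.5
  IQR = Q3 - Q1 = 17.5 - 6.75 = 10.75
Step 4: IQR = 10.75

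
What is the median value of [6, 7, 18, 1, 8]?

7

Step 1: Sort the data in ascending order: [1, 6, 7, 8, 18]
Step 2: The number of values is n = 5.
Step 3: Since n is odd, the median is the middle value at position 3: 7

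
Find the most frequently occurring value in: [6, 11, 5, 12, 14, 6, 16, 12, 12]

12

Step 1: Count the frequency of each value:
  5: appears 1 time(s)
  6: appears 2 time(s)
  11: appears 1 time(s)
  12: appears 3 time(s)
  14: appears 1 time(s)
  16: appears 1 time(s)
Step 2: The value 12 appears most frequently (3 times).
Step 3: Mode = 12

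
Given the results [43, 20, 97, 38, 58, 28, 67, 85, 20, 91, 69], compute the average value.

56

Step 1: Sum all values: 43 + 20 + 97 + 38 + 58 + 28 + 67 + 85 + 20 + 91 + 69 = 616
Step 2: Count the number of values: n = 11
Step 3: Mean = sum / n = 616 / 11 = 56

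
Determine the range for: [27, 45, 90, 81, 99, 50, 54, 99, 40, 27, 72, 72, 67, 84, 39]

72

Step 1: Identify the maximum value: max = 99
Step 2: Identify the minimum value: min = 27
Step 3: Range = max - min = 99 - 27 = 72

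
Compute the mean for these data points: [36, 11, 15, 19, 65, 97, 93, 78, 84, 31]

52.9

Step 1: Sum all values: 36 + 11 + 15 + 19 + 65 + 97 + 93 + 78 + 84 + 31 = 529
Step 2: Count the number of values: n = 10
Step 3: Mean = sum / n = 529 / 10 = 52.9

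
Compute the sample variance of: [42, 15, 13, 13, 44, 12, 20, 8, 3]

208.6111

Step 1: Compute the mean: (42 + 15 + 13 + 13 + 44 + 12 + 20 + 8 + 3) / 9 = 18.8889
Step 2: Compute squared deviations from the mean:
  (42 - 18.8889)^2 = 534.1235
  (15 - 18.8889)^2 = 15.1235
  (13 - 18.8889)^2 = 34.679
  (13 - 18.8889)^2 = 34.679
  (44 - 18.8889)^2 = 630.5679
  (12 - 18.8889)^2 = 47.4568
  (20 - 18.8889)^2 = 1.2346
  (8 - 18.8889)^2 = 118.5679
  (3 - 18.8889)^2 = 252.4568
Step 3: Sum of squared deviations = 1668.8889
Step 4: Sample variance = 1668.8889 / 8 = 208.6111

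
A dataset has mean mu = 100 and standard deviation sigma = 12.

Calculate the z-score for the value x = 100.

0

Step 1: Recall the z-score formula: z = (x - mu) / sigma
Step 2: Substitute values: z = (100 - 100) / 12
Step 3: z = 0 / 12 = 0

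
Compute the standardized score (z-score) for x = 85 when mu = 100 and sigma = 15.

-1

Step 1: Recall the z-score formula: z = (x - mu) / sigma
Step 2: Substitute values: z = (85 - 100) / 15
Step 3: z = -15 / 15 = -1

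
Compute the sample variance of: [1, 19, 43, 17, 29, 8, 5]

217.2857

Step 1: Compute the mean: (1 + 19 + 43 + 17 + 29 + 8 + 5) / 7 = 17.4286
Step 2: Compute squared deviations from the mean:
  (1 - 17.4286)^2 = 269.898
  (19 - 17.4286)^2 = 2.4694
  (43 - 17.4286)^2 = 653.898
  (17 - 17.4286)^2 = 0.1837
  (29 - 17.4286)^2 = 133.898
  (8 - 17.4286)^2 = 88.898
  (5 - 17.4286)^2 = 154.4694
Step 3: Sum of squared deviations = 1303.7143
Step 4: Sample variance = 1303.7143 / 6 = 217.2857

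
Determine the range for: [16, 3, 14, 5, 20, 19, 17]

17

Step 1: Identify the maximum value: max = 20
Step 2: Identify the minimum value: min = 3
Step 3: Range = max - min = 20 - 3 = 17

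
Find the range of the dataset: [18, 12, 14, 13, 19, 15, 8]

11

Step 1: Identify the maximum value: max = 19
Step 2: Identify the minimum value: min = 8
Step 3: Range = max - min = 19 - 8 = 11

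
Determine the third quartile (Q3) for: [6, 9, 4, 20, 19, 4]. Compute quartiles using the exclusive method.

19.25

Step 1: Sort the data: [4, 4, 6, 9, 19, 20]
Step 2: n = 6
Step 3: Using the exclusive quartile method:
  Q1 = 4
  Q2 (median) = 7.5
  Q3 = 19.25
  IQR = Q3 - Q1 = 19.25 - 4 = 15.25
Step 4: Q3 = 19.25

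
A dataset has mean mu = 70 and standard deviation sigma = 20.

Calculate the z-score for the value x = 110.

2

Step 1: Recall the z-score formula: z = (x - mu) / sigma
Step 2: Substitute values: z = (110 - 70) / 20
Step 3: z = 40 / 20 = 2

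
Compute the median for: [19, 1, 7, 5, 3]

5

Step 1: Sort the data in ascending order: [1, 3, 5, 7, 19]
Step 2: The number of values is n = 5.
Step 3: Since n is odd, the median is the middle value at position 3: 5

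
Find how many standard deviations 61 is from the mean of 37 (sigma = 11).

2.1818

Step 1: Recall the z-score formula: z = (x - mu) / sigma
Step 2: Substitute values: z = (61 - 37) / 11
Step 3: z = 24 / 11 = 2.1818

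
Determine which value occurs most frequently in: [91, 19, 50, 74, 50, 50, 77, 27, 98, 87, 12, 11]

50

Step 1: Count the frequency of each value:
  11: appears 1 time(s)
  12: appears 1 time(s)
  19: appears 1 time(s)
  27: appears 1 time(s)
  50: appears 3 time(s)
  74: appears 1 time(s)
  77: appears 1 time(s)
  87: appears 1 time(s)
  91: appears 1 time(s)
  98: appears 1 time(s)
Step 2: The value 50 appears most frequently (3 times).
Step 3: Mode = 50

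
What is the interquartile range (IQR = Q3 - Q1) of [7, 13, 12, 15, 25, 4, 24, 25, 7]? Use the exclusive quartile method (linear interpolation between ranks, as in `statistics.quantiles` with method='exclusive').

17.5

Step 1: Sort the data: [4, 7, 7, 12, 13, 15, 24, 25, 25]
Step 2: n = 9
Step 3: Using the exclusive quartile method:
  Q1 = 7
  Q2 (median) = 13
  Q3 = 24.5
  IQR = Q3 - Q1 = 24.5 - 7 = 17.5
Step 4: IQR = 17.5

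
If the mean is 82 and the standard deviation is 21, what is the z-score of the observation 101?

0.9048

Step 1: Recall the z-score formula: z = (x - mu) / sigma
Step 2: Substitute values: z = (101 - 82) / 21
Step 3: z = 19 / 21 = 0.9048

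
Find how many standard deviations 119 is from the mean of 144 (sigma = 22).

-1.1364

Step 1: Recall the z-score formula: z = (x - mu) / sigma
Step 2: Substitute values: z = (119 - 144) / 22
Step 3: z = -25 / 22 = -1.1364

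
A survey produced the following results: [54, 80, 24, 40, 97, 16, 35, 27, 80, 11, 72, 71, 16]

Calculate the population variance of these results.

788.9941

Step 1: Compute the mean: (54 + 80 + 24 + 40 + 97 + 16 + 35 + 27 + 80 + 11 + 72 + 71 + 16) / 13 = 47.9231
Step 2: Compute squared deviations from the mean:
  (54 - 47.9231)^2 = 36.929
  (80 - 47.9231)^2 = 1028.929
  (24 - 47.9231)^2 = 572.3136
  (40 - 47.9231)^2 = 62.7751
  (97 - 47.9231)^2 = 2408.5444
  (16 - 47.9231)^2 = 1019.0828
  (35 - 47.9231)^2 = 167.0059
  (27 - 47.9231)^2 = 437.7751
  (80 - 47.9231)^2 = 1028.929
  (11 - 47.9231)^2 = 1363.3136
  (72 - 47.9231)^2 = 579.6982
  (71 - 47.9231)^2 = 532.5444
  (16 - 47.9231)^2 = 1019.0828
Step 3: Sum of squared deviations = 10256.9231
Step 4: Population variance = 10256.9231 / 13 = 788.9941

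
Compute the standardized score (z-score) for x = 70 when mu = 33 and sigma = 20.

1.85

Step 1: Recall the z-score formula: z = (x - mu) / sigma
Step 2: Substitute values: z = (70 - 33) / 20
Step 3: z = 37 / 20 = 1.85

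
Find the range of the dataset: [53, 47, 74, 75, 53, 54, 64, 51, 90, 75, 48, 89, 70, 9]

81

Step 1: Identify the maximum value: max = 90
Step 2: Identify the minimum value: min = 9
Step 3: Range = max - min = 90 - 9 = 81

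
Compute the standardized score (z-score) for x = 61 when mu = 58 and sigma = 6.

0.5

Step 1: Recall the z-score formula: z = (x - mu) / sigma
Step 2: Substitute values: z = (61 - 58) / 6
Step 3: z = 3 / 6 = 0.5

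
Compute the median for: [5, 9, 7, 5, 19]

7

Step 1: Sort the data in ascending order: [5, 5, 7, 9, 19]
Step 2: The number of values is n = 5.
Step 3: Since n is odd, the median is the middle value at position 3: 7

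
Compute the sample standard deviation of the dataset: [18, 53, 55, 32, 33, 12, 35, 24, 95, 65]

25.0723

Step 1: Compute the mean: 42.2
Step 2: Sum of squared deviations from the mean: 5657.6
Step 3: Sample variance = 5657.6 / 9 = 628.6222
Step 4: Standard deviation = sqrt(628.6222) = 25.0723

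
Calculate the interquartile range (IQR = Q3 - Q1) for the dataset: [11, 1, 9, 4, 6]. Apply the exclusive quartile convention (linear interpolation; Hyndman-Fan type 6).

7.5

Step 1: Sort the data: [1, 4, 6, 9, 11]
Step 2: n = 5
Step 3: Using the exclusive quartile method:
  Q1 = 2.5
  Q2 (median) = 6
  Q3 = 10
  IQR = Q3 - Q1 = 10 - 2.5 = 7.5
Step 4: IQR = 7.5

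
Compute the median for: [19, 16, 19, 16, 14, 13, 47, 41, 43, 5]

17.5

Step 1: Sort the data in ascending order: [5, 13, 14, 16, 16, 19, 19, 41, 43, 47]
Step 2: The number of values is n = 10.
Step 3: Since n is even, the median is the average of positions 5 and 6:
  Median = (16 + 19) / 2 = 17.5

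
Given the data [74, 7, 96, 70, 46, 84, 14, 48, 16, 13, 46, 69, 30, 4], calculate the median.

46

Step 1: Sort the data in ascending order: [4, 7, 13, 14, 16, 30, 46, 46, 48, 69, 70, 74, 84, 96]
Step 2: The number of values is n = 14.
Step 3: Since n is even, the median is the average of positions 7 and 8:
  Median = (46 + 46) / 2 = 46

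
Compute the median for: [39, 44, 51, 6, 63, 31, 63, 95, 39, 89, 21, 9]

41.5

Step 1: Sort the data in ascending order: [6, 9, 21, 31, 39, 39, 44, 51, 63, 63, 89, 95]
Step 2: The number of values is n = 12.
Step 3: Since n is even, the median is the average of positions 6 and 7:
  Median = (39 + 44) / 2 = 41.5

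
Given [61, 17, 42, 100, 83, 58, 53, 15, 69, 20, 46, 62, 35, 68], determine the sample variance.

620.8407

Step 1: Compute the mean: (61 + 17 + 42 + 100 + 83 + 58 + 53 + 15 + 69 + 20 + 46 + 62 + 35 + 68) / 14 = 52.0714
Step 2: Compute squared deviations from the mean:
  (61 - 52.0714)^2 = 79.7194
  (17 - 52.0714)^2 = 1230.0051
  (42 - 52.0714)^2 = 101.4337
  (100 - 52.0714)^2 = 2297.148
  (83 - 52.0714)^2 = 956.5765
  (58 - 52.0714)^2 = 35.148
  (53 - 52.0714)^2 = 0.8622
  (15 - 52.0714)^2 = 1374.2908
  (69 - 52.0714)^2 = 286.5765
  (20 - 52.0714)^2 = 1028.5765
  (46 - 52.0714)^2 = 36.8622
  (62 - 52.0714)^2 = 98.5765
  (35 - 52.0714)^2 = 291.4337
  (68 - 52.0714)^2 = 253.7194
Step 3: Sum of squared deviations = 8070.9286
Step 4: Sample variance = 8070.9286 / 13 = 620.8407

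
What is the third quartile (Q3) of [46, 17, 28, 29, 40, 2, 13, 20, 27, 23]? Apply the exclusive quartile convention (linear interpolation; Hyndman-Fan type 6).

31.75

Step 1: Sort the data: [2, 13, 17, 20, 23, 27, 28, 29, 40, 46]
Step 2: n = 10
Step 3: Using the exclusive quartile method:
  Q1 = 16
  Q2 (median) = 25
  Q3 = 31.75
  IQR = Q3 - Q1 = 31.75 - 16 = 15.75
Step 4: Q3 = 31.75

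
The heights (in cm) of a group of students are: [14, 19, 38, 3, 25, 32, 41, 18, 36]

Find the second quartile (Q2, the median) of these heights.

25

Step 1: Sort the data: [3, 14, 18, 19, 25, 32, 36, 38, 41]
Step 2: n = 9
Step 3: Q2 is the median. Since n is odd, it is the middle value at position 5: 25
Step 4: Q2 = 25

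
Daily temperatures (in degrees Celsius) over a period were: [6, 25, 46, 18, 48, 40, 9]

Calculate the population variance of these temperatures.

259.9592

Step 1: Compute the mean: (6 + 25 + 46 + 18 + 48 + 40 + 9) / 7 = 27.4286
Step 2: Compute squared deviations from the mean:
  (6 - 27.4286)^2 = 459.1837
  (25 - 27.4286)^2 = 5.898
  (46 - 27.4286)^2 = 344.898
  (18 - 27.4286)^2 = 88.898
  (48 - 27.4286)^2 = 423.1837
  (40 - 27.4286)^2 = 158.0408
  (9 - 27.4286)^2 = 339.6122
Step 3: Sum of squared deviations = 1819.7143
Step 4: Population variance = 1819.7143 / 7 = 259.9592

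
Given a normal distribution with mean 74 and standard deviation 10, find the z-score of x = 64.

-1

Step 1: Recall the z-score formula: z = (x - mu) / sigma
Step 2: Substitute values: z = (64 - 74) / 10
Step 3: z = -10 / 10 = -1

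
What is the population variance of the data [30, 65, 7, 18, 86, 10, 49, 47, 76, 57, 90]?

791.686

Step 1: Compute the mean: (30 + 65 + 7 + 18 + 86 + 10 + 49 + 47 + 76 + 57 + 90) / 11 = 48.6364
Step 2: Compute squared deviations from the mean:
  (30 - 48.6364)^2 = 347.314
  (65 - 48.6364)^2 = 267.7686
  (7 - 48.6364)^2 = 1733.5868
  (18 - 48.6364)^2 = 938.5868
  (86 - 48.6364)^2 = 1396.0413
  (10 - 48.6364)^2 = 1492.7686
  (49 - 48.6364)^2 = 0.1322
  (47 - 48.6364)^2 = 2.6777
  (76 - 48.6364)^2 = 748.7686
  (57 - 48.6364)^2 = 69.9504
  (90 - 48.6364)^2 = 1710.9504
Step 3: Sum of squared deviations = 8708.5455
Step 4: Population variance = 8708.5455 / 11 = 791.686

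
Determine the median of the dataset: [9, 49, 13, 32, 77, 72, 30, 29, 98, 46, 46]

46

Step 1: Sort the data in ascending order: [9, 13, 29, 30, 32, 46, 46, 49, 72, 77, 98]
Step 2: The number of values is n = 11.
Step 3: Since n is odd, the median is the middle value at position 6: 46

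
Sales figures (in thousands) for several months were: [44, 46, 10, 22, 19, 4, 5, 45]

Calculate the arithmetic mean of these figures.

24.375

Step 1: Sum all values: 44 + 46 + 10 + 22 + 19 + 4 + 5 + 45 = 195
Step 2: Count the number of values: n = 8
Step 3: Mean = sum / n = 195 / 8 = 24.375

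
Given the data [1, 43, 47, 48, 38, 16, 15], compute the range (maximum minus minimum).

47

Step 1: Identify the maximum value: max = 48
Step 2: Identify the minimum value: min = 1
Step 3: Range = max - min = 48 - 1 = 47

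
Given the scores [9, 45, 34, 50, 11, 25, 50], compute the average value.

32

Step 1: Sum all values: 9 + 45 + 34 + 50 + 11 + 25 + 50 = 224
Step 2: Count the number of values: n = 7
Step 3: Mean = sum / n = 224 / 7 = 32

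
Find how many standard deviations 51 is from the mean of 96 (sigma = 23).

-1.9565

Step 1: Recall the z-score formula: z = (x - mu) / sigma
Step 2: Substitute values: z = (51 - 96) / 23
Step 3: z = -45 / 23 = -1.9565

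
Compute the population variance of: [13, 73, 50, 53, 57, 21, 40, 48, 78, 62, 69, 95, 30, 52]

464.2092

Step 1: Compute the mean: (13 + 73 + 50 + 53 + 57 + 21 + 40 + 48 + 78 + 62 + 69 + 95 + 30 + 52) / 14 = 52.9286
Step 2: Compute squared deviations from the mean:
  (13 - 52.9286)^2 = 1594.2908
  (73 - 52.9286)^2 = 402.8622
  (50 - 52.9286)^2 = 8.5765
  (53 - 52.9286)^2 = 0.0051
  (57 - 52.9286)^2 = 16.5765
  (21 - 52.9286)^2 = 1019.4337
  (40 - 52.9286)^2 = 167.148
  (48 - 52.9286)^2 = 24.2908
  (78 - 52.9286)^2 = 628.5765
  (62 - 52.9286)^2 = 82.2908
  (69 - 52.9286)^2 = 258.2908
  (95 - 52.9286)^2 = 1770.0051
  (30 - 52.9286)^2 = 525.7194
  (52 - 52.9286)^2 = 0.8622
Step 3: Sum of squared deviations = 6498.9286
Step 4: Population variance = 6498.9286 / 14 = 464.2092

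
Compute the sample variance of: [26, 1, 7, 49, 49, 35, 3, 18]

381.1429

Step 1: Compute the mean: (26 + 1 + 7 + 49 + 49 + 35 + 3 + 18) / 8 = 23.5
Step 2: Compute squared deviations from the mean:
  (26 - 23.5)^2 = 6.25
  (1 - 23.5)^2 = 506.25
  (7 - 23.5)^2 = 272.25
  (49 - 23.5)^2 = 650.25
  (49 - 23.5)^2 = 650.25
  (35 - 23.5)^2 = 132.25
  (3 - 23.5)^2 = 420.25
  (18 - 23.5)^2 = 30.25
Step 3: Sum of squared deviations = 2668
Step 4: Sample variance = 2668 / 7 = 381.1429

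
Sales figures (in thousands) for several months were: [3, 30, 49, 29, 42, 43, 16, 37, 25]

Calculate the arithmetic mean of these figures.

30.4444

Step 1: Sum all values: 3 + 30 + 49 + 29 + 42 + 43 + 16 + 37 + 25 = 274
Step 2: Count the number of values: n = 9
Step 3: Mean = sum / n = 274 / 9 = 30.4444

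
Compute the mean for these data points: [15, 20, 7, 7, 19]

13.6

Step 1: Sum all values: 15 + 20 + 7 + 7 + 19 = 68
Step 2: Count the number of values: n = 5
Step 3: Mean = sum / n = 68 / 5 = 13.6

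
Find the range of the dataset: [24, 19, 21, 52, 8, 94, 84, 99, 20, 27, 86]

91

Step 1: Identify the maximum value: max = 99
Step 2: Identify the minimum value: min = 8
Step 3: Range = max - min = 99 - 8 = 91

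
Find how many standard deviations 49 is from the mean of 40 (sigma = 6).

1.5

Step 1: Recall the z-score formula: z = (x - mu) / sigma
Step 2: Substitute values: z = (49 - 40) / 6
Step 3: z = 9 / 6 = 1.5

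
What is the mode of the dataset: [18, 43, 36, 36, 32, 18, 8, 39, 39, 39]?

39

Step 1: Count the frequency of each value:
  8: appears 1 time(s)
  18: appears 2 time(s)
  32: appears 1 time(s)
  36: appears 2 time(s)
  39: appears 3 time(s)
  43: appears 1 time(s)
Step 2: The value 39 appears most frequently (3 times).
Step 3: Mode = 39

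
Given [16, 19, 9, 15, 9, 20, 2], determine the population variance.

35.8367

Step 1: Compute the mean: (16 + 19 + 9 + 15 + 9 + 20 + 2) / 7 = 12.8571
Step 2: Compute squared deviations from the mean:
  (16 - 12.8571)^2 = 9.8776
  (19 - 12.8571)^2 = 37.7347
  (9 - 12.8571)^2 = 14.8776
  (15 - 12.8571)^2 = 4.5918
  (9 - 12.8571)^2 = 14.8776
  (20 - 12.8571)^2 = 51.0204
  (2 - 12.8571)^2 = 117.8776
Step 3: Sum of squared deviations = 250.8571
Step 4: Population variance = 250.8571 / 7 = 35.8367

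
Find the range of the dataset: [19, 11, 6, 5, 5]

14

Step 1: Identify the maximum value: max = 19
Step 2: Identify the minimum value: min = 5
Step 3: Range = max - min = 19 - 5 = 14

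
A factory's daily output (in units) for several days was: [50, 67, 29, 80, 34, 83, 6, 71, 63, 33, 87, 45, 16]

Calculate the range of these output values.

81

Step 1: Identify the maximum value: max = 87
Step 2: Identify the minimum value: min = 6
Step 3: Range = max - min = 87 - 6 = 81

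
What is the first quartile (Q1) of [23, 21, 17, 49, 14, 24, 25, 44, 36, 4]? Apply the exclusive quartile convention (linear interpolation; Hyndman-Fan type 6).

16.25

Step 1: Sort the data: [4, 14, 17, 21, 23, 24, 25, 36, 44, 49]
Step 2: n = 10
Step 3: Using the exclusive quartile method:
  Q1 = 16.25
  Q2 (median) = 23.5
  Q3 = 38
  IQR = Q3 - Q1 = 38 - 16.25 = 21.75
Step 4: Q1 = 16.25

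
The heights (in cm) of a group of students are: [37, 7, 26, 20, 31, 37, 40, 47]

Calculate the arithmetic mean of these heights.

30.625

Step 1: Sum all values: 37 + 7 + 26 + 20 + 31 + 37 + 40 + 47 = 245
Step 2: Count the number of values: n = 8
Step 3: Mean = sum / n = 245 / 8 = 30.625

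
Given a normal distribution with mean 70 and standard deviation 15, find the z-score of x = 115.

3

Step 1: Recall the z-score formula: z = (x - mu) / sigma
Step 2: Substitute values: z = (115 - 70) / 15
Step 3: z = 45 / 15 = 3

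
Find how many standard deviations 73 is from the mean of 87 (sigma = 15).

-0.9333

Step 1: Recall the z-score formula: z = (x - mu) / sigma
Step 2: Substitute values: z = (73 - 87) / 15
Step 3: z = -14 / 15 = -0.9333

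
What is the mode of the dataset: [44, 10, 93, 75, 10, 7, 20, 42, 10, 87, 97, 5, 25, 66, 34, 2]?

10

Step 1: Count the frequency of each value:
  2: appears 1 time(s)
  5: appears 1 time(s)
  7: appears 1 time(s)
  10: appears 3 time(s)
  20: appears 1 time(s)
  25: appears 1 time(s)
  34: appears 1 time(s)
  42: appears 1 time(s)
  44: appears 1 time(s)
  66: appears 1 time(s)
  75: appears 1 time(s)
  87: appears 1 time(s)
  93: appears 1 time(s)
  97: appears 1 time(s)
Step 2: The value 10 appears most frequently (3 times).
Step 3: Mode = 10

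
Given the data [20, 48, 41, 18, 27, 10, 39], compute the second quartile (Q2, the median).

27

Step 1: Sort the data: [10, 18, 20, 27, 39, 41, 48]
Step 2: n = 7
Step 3: Q2 is the median. Since n is odd, it is the middle value at position 4: 27
Step 4: Q2 = 27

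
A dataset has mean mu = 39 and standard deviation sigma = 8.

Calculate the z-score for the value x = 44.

0.625

Step 1: Recall the z-score formula: z = (x - mu) / sigma
Step 2: Substitute values: z = (44 - 39) / 8
Step 3: z = 5 / 8 = 0.625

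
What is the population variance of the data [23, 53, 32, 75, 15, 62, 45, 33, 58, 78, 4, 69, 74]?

554.3314

Step 1: Compute the mean: (23 + 53 + 32 + 75 + 15 + 62 + 45 + 33 + 58 + 78 + 4 + 69 + 74) / 13 = 47.7692
Step 2: Compute squared deviations from the mean:
  (23 - 47.7692)^2 = 613.5148
  (53 - 47.7692)^2 = 27.3609
  (32 - 47.7692)^2 = 248.6686
  (75 - 47.7692)^2 = 741.5148
  (15 - 47.7692)^2 = 1073.8225
  (62 - 47.7692)^2 = 202.5148
  (45 - 47.7692)^2 = 7.6686
  (33 - 47.7692)^2 = 218.1302
  (58 - 47.7692)^2 = 104.6686
  (78 - 47.7692)^2 = 913.8994
  (4 - 47.7692)^2 = 1915.7456
  (69 - 47.7692)^2 = 450.7456
  (74 - 47.7692)^2 = 688.0533
Step 3: Sum of squared deviations = 7206.3077
Step 4: Population variance = 7206.3077 / 13 = 554.3314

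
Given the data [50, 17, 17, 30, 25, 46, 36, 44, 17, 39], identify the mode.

17

Step 1: Count the frequency of each value:
  17: appears 3 time(s)
  25: appears 1 time(s)
  30: appears 1 time(s)
  36: appears 1 time(s)
  39: appears 1 time(s)
  44: appears 1 time(s)
  46: appears 1 time(s)
  50: appears 1 time(s)
Step 2: The value 17 appears most frequently (3 times).
Step 3: Mode = 17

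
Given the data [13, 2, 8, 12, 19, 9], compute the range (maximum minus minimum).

17

Step 1: Identify the maximum value: max = 19
Step 2: Identify the minimum value: min = 2
Step 3: Range = max - min = 19 - 2 = 17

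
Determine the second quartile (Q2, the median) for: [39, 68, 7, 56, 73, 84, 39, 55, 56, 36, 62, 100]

56

Step 1: Sort the data: [7, 36, 39, 39, 55, 56, 56, 62, 68, 73, 84, 100]
Step 2: n = 12
Step 3: Q2 is the median. Since n is even, it is the average of the values at positions 6 and 7:
  Q2 = (56 + 56) / 2 = 56
Step 4: Q2 = 56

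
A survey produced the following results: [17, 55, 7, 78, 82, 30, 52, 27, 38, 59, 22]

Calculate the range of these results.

75

Step 1: Identify the maximum value: max = 82
Step 2: Identify the minimum value: min = 7
Step 3: Range = max - min = 82 - 7 = 75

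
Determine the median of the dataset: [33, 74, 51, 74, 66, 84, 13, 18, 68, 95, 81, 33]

67

Step 1: Sort the data in ascending order: [13, 18, 33, 33, 51, 66, 68, 74, 74, 81, 84, 95]
Step 2: The number of values is n = 12.
Step 3: Since n is even, the median is the average of positions 6 and 7:
  Median = (66 + 68) / 2 = 67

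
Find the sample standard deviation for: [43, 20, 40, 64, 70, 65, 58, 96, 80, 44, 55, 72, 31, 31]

21.262

Step 1: Compute the mean: 54.9286
Step 2: Sum of squared deviations from the mean: 5876.9286
Step 3: Sample variance = 5876.9286 / 13 = 452.0714
Step 4: Standard deviation = sqrt(452.0714) = 21.262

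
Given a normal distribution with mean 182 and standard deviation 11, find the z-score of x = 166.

-1.4545

Step 1: Recall the z-score formula: z = (x - mu) / sigma
Step 2: Substitute values: z = (166 - 182) / 11
Step 3: z = -16 / 11 = -1.4545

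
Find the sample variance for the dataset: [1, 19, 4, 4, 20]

83.3

Step 1: Compute the mean: (1 + 19 + 4 + 4 + 20) / 5 = 9.6
Step 2: Compute squared deviations from the mean:
  (1 - 9.6)^2 = 73.96
  (19 - 9.6)^2 = 88.36
  (4 - 9.6)^2 = 31.36
  (4 - 9.6)^2 = 31.36
  (20 - 9.6)^2 = 108.16
Step 3: Sum of squared deviations = 333.2
Step 4: Sample variance = 333.2 / 4 = 83.3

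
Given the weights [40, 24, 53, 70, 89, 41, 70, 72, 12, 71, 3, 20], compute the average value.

47.0833

Step 1: Sum all values: 40 + 24 + 53 + 70 + 89 + 41 + 70 + 72 + 12 + 71 + 3 + 20 = 565
Step 2: Count the number of values: n = 12
Step 3: Mean = sum / n = 565 / 12 = 47.0833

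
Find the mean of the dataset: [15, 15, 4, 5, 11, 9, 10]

9.8571

Step 1: Sum all values: 15 + 15 + 4 + 5 + 11 + 9 + 10 = 69
Step 2: Count the number of values: n = 7
Step 3: Mean = sum / n = 69 / 7 = 9.8571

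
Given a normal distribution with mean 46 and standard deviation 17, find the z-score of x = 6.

-2.3529

Step 1: Recall the z-score formula: z = (x - mu) / sigma
Step 2: Substitute values: z = (6 - 46) / 17
Step 3: z = -40 / 17 = -2.3529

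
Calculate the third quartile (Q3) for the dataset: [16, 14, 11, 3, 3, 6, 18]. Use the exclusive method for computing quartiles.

16

Step 1: Sort the data: [3, 3, 6, 11, 14, 16, 18]
Step 2: n = 7
Step 3: Using the exclusive quartile method:
  Q1 = 3
  Q2 (median) = 11
  Q3 = 16
  IQR = Q3 - Q1 = 16 - 3 = 13
Step 4: Q3 = 16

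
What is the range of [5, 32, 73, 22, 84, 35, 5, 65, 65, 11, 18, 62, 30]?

79

Step 1: Identify the maximum value: max = 84
Step 2: Identify the minimum value: min = 5
Step 3: Range = max - min = 84 - 5 = 79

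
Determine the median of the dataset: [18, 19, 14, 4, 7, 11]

12.5

Step 1: Sort the data in ascending order: [4, 7, 11, 14, 18, 19]
Step 2: The number of values is n = 6.
Step 3: Since n is even, the median is the average of positions 3 and 4:
  Median = (11 + 14) / 2 = 12.5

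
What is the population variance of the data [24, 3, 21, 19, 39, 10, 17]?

110

Step 1: Compute the mean: (24 + 3 + 21 + 19 + 39 + 10 + 17) / 7 = 19
Step 2: Compute squared deviations from the mean:
  (24 - 19)^2 = 25
  (3 - 19)^2 = 256
  (21 - 19)^2 = 4
  (19 - 19)^2 = 0
  (39 - 19)^2 = 400
  (10 - 19)^2 = 81
  (17 - 19)^2 = 4
Step 3: Sum of squared deviations = 770
Step 4: Population variance = 770 / 7 = 110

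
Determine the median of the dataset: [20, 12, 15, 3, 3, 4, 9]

9

Step 1: Sort the data in ascending order: [3, 3, 4, 9, 12, 15, 20]
Step 2: The number of values is n = 7.
Step 3: Since n is odd, the median is the middle value at position 4: 9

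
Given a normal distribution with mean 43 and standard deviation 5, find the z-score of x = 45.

0.4

Step 1: Recall the z-score formula: z = (x - mu) / sigma
Step 2: Substitute values: z = (45 - 43) / 5
Step 3: z = 2 / 5 = 0.4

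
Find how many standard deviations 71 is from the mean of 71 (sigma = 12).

0

Step 1: Recall the z-score formula: z = (x - mu) / sigma
Step 2: Substitute values: z = (71 - 71) / 12
Step 3: z = 0 / 12 = 0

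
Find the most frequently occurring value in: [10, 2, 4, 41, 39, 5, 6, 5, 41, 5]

5

Step 1: Count the frequency of each value:
  2: appears 1 time(s)
  4: appears 1 time(s)
  5: appears 3 time(s)
  6: appears 1 time(s)
  10: appears 1 time(s)
  39: appears 1 time(s)
  41: appears 2 time(s)
Step 2: The value 5 appears most frequently (3 times).
Step 3: Mode = 5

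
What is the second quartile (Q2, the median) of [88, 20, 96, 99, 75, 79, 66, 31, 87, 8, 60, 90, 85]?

79

Step 1: Sort the data: [8, 20, 31, 60, 66, 75, 79, 85, 87, 88, 90, 96, 99]
Step 2: n = 13
Step 3: Q2 is the median. Since n is odd, it is the middle value at position 7: 79
Step 4: Q2 = 79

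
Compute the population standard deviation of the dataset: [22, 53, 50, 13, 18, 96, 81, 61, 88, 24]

29.1554

Step 1: Compute the mean: 50.6
Step 2: Sum of squared deviations from the mean: 8500.4
Step 3: Population variance = 8500.4 / 10 = 850.04
Step 4: Standard deviation = sqrt(850.04) = 29.1554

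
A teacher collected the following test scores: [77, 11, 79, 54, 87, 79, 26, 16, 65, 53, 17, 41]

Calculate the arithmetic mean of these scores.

50.4167

Step 1: Sum all values: 77 + 11 + 79 + 54 + 87 + 79 + 26 + 16 + 65 + 53 + 17 + 41 = 605
Step 2: Count the number of values: n = 12
Step 3: Mean = sum / n = 605 / 12 = 50.4167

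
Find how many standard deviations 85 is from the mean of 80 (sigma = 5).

1

Step 1: Recall the z-score formula: z = (x - mu) / sigma
Step 2: Substitute values: z = (85 - 80) / 5
Step 3: z = 5 / 5 = 1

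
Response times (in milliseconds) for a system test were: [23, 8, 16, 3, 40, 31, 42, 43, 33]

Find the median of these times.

31

Step 1: Sort the data in ascending order: [3, 8, 16, 23, 31, 33, 40, 42, 43]
Step 2: The number of values is n = 9.
Step 3: Since n is odd, the median is the middle value at position 5: 31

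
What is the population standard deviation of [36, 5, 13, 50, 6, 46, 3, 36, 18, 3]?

17.6477

Step 1: Compute the mean: 21.6
Step 2: Sum of squared deviations from the mean: 3114.4
Step 3: Population variance = 3114.4 / 10 = 311.44
Step 4: Standard deviation = sqrt(311.44) = 17.6477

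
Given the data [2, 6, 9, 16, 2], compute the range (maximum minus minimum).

14

Step 1: Identify the maximum value: max = 16
Step 2: Identify the minimum value: min = 2
Step 3: Range = max - min = 16 - 2 = 14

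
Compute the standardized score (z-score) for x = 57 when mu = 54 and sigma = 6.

0.5

Step 1: Recall the z-score formula: z = (x - mu) / sigma
Step 2: Substitute values: z = (57 - 54) / 6
Step 3: z = 3 / 6 = 0.5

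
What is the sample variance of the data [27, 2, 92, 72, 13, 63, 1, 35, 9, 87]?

1257.2111

Step 1: Compute the mean: (27 + 2 + 92 + 72 + 13 + 63 + 1 + 35 + 9 + 87) / 10 = 40.1
Step 2: Compute squared deviations from the mean:
  (27 - 40.1)^2 = 171.61
  (2 - 40.1)^2 = 1451.61
  (92 - 40.1)^2 = 2693.61
  (72 - 40.1)^2 = 1017.61
  (13 - 40.1)^2 = 734.41
  (63 - 40.1)^2 = 524.41
  (1 - 40.1)^2 = 1528.81
  (35 - 40.1)^2 = 26.01
  (9 - 40.1)^2 = 967.21
  (87 - 40.1)^2 = 2199.61
Step 3: Sum of squared deviations = 11314.9
Step 4: Sample variance = 11314.9 / 9 = 1257.2111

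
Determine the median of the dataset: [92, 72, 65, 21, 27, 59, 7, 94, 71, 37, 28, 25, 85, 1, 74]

59

Step 1: Sort the data in ascending order: [1, 7, 21, 25, 27, 28, 37, 59, 65, 71, 72, 74, 85, 92, 94]
Step 2: The number of values is n = 15.
Step 3: Since n is odd, the median is the middle value at position 8: 59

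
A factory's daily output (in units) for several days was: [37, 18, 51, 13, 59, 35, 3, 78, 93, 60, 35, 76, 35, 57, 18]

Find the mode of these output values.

35

Step 1: Count the frequency of each value:
  3: appears 1 time(s)
  13: appears 1 time(s)
  18: appears 2 time(s)
  35: appears 3 time(s)
  37: appears 1 time(s)
  51: appears 1 time(s)
  57: appears 1 time(s)
  59: appears 1 time(s)
  60: appears 1 time(s)
  76: appears 1 time(s)
  78: appears 1 time(s)
  93: appears 1 time(s)
Step 2: The value 35 appears most frequently (3 times).
Step 3: Mode = 35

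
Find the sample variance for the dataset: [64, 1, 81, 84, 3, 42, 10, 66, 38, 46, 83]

999.8909

Step 1: Compute the mean: (64 + 1 + 81 + 84 + 3 + 42 + 10 + 66 + 38 + 46 + 83) / 11 = 47.0909
Step 2: Compute squared deviations from the mean:
  (64 - 47.0909)^2 = 285.9174
  (1 - 47.0909)^2 = 2124.3719
  (81 - 47.0909)^2 = 1149.8264
  (84 - 47.0909)^2 = 1362.281
  (3 - 47.0909)^2 = 1944.0083
  (42 - 47.0909)^2 = 25.9174
  (10 - 47.0909)^2 = 1375.7355
  (66 - 47.0909)^2 = 357.5537
  (38 - 47.0909)^2 = 82.6446
  (46 - 47.0909)^2 = 1.1901
  (83 - 47.0909)^2 = 1289.4628
Step 3: Sum of squared deviations = 9998.9091
Step 4: Sample variance = 9998.9091 / 10 = 999.8909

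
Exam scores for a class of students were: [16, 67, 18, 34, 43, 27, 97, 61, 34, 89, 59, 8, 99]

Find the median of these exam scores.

43

Step 1: Sort the data in ascending order: [8, 16, 18, 27, 34, 34, 43, 59, 61, 67, 89, 97, 99]
Step 2: The number of values is n = 13.
Step 3: Since n is odd, the median is the middle value at position 7: 43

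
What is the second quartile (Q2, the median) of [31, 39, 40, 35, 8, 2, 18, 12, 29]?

29

Step 1: Sort the data: [2, 8, 12, 18, 29, 31, 35, 39, 40]
Step 2: n = 9
Step 3: Q2 is the median. Since n is odd, it is the middle value at position 5: 29
Step 4: Q2 = 29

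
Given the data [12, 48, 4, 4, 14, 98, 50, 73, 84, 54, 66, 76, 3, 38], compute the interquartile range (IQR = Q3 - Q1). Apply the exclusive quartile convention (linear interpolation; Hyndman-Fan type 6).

63.75

Step 1: Sort the data: [3, 4, 4, 12, 14, 38, 48, 50, 54, 66, 73, 76, 84, 98]
Step 2: n = 14
Step 3: Using the exclusive quartile method:
  Q1 = 10
  Q2 (median) = 49
  Q3 = 73.75
  IQR = Q3 - Q1 = 73.75 - 10 = 63.75
Step 4: IQR = 63.75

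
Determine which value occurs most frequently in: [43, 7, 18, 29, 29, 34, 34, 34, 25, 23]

34

Step 1: Count the frequency of each value:
  7: appears 1 time(s)
  18: appears 1 time(s)
  23: appears 1 time(s)
  25: appears 1 time(s)
  29: appears 2 time(s)
  34: appears 3 time(s)
  43: appears 1 time(s)
Step 2: The value 34 appears most frequently (3 times).
Step 3: Mode = 34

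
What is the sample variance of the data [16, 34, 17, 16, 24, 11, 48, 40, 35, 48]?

192.7667

Step 1: Compute the mean: (16 + 34 + 17 + 16 + 24 + 11 + 48 + 40 + 35 + 48) / 10 = 28.9
Step 2: Compute squared deviations from the mean:
  (16 - 28.9)^2 = 166.41
  (34 - 28.9)^2 = 26.01
  (17 - 28.9)^2 = 141.61
  (16 - 28.9)^2 = 166.41
  (24 - 28.9)^2 = 24.01
  (11 - 28.9)^2 = 320.41
  (48 - 28.9)^2 = 364.81
  (40 - 28.9)^2 = 123.21
  (35 - 28.9)^2 = 37.21
  (48 - 28.9)^2 = 364.81
Step 3: Sum of squared deviations = 1734.9
Step 4: Sample variance = 1734.9 / 9 = 192.7667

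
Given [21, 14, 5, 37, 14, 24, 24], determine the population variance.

88.4082

Step 1: Compute the mean: (21 + 14 + 5 + 37 + 14 + 24 + 24) / 7 = 19.8571
Step 2: Compute squared deviations from the mean:
  (21 - 19.8571)^2 = 1.3061
  (14 - 19.8571)^2 = 34.3061
  (5 - 19.8571)^2 = 220.7347
  (37 - 19.8571)^2 = 293.8776
  (14 - 19.8571)^2 = 34.3061
  (24 - 19.8571)^2 = 17.1633
  (24 - 19.8571)^2 = 17.1633
Step 3: Sum of squared deviations = 618.8571
Step 4: Population variance = 618.8571 / 7 = 88.4082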